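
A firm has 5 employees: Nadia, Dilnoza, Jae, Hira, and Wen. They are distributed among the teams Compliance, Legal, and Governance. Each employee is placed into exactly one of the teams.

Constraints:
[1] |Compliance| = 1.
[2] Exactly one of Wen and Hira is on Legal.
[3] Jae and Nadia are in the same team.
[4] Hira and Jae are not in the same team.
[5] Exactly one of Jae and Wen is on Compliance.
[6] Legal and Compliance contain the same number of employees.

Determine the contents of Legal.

Legal = {Hira}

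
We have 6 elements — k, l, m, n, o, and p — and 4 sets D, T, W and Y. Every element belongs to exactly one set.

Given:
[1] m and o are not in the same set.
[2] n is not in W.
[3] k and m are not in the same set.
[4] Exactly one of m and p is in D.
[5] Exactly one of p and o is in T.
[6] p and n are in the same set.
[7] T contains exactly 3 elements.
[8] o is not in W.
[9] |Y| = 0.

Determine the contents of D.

D = {n, p}

From (2): n ∉ W.
From (8): o ∉ W.
(6): p matches n: p ∉ W.
(9): Y already has 0, so the rest are out.
Suppose k ∈ D: no assignment then satisfies all the clues, so k ∉ D.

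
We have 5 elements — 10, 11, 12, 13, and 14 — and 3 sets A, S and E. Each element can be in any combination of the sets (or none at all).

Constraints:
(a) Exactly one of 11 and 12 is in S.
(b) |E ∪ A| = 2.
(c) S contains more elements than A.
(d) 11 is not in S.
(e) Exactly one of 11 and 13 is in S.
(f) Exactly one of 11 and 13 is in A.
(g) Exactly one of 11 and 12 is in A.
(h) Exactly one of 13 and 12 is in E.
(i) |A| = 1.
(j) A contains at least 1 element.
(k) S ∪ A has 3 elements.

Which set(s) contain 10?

10: none

From (d): 11 ∉ S.
(a) (exactly one): 12 ∈ S.
(e) (exactly one): 13 ∈ S.
Suppose 10 ∈ A: no assignment then satisfies all the clues, so 10 ∉ A.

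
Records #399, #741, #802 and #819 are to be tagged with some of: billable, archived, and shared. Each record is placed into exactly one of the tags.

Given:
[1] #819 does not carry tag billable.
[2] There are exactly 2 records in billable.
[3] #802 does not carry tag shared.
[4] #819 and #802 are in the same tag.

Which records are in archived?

From (1): #819 ∉ billable.
From (3): #802 ∉ shared.
(4): #802 matches #819: #802 ∉ billable.
(4): #819 matches #802: #819 ∉ shared.
Only one tag left: #802 ∈ archived.
Only one tag left: #819 ∈ archived.
(2): only 2 candidates remain for billable, so all are in.

archived = {#802, #819}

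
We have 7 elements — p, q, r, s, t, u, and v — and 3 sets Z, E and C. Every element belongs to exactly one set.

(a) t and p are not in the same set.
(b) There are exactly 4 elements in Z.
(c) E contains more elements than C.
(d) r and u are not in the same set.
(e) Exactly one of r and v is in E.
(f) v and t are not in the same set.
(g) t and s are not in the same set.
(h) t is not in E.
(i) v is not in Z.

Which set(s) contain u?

u: E

From (h): t ∉ E.
From (i): v ∉ Z.
Suppose u ∈ Z: no assignment then satisfies all the clues, so u ∉ Z.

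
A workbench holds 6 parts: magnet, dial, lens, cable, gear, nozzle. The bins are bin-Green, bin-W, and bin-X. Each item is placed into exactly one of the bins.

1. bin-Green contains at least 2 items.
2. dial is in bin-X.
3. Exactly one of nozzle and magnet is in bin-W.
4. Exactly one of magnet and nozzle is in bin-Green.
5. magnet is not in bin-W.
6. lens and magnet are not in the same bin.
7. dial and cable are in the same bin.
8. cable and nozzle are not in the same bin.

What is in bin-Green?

bin-Green = {gear, magnet}

From (2): dial ∈ bin-X.
From (5): magnet ∉ bin-W.
(3) (exactly one): nozzle ∈ bin-W.
(4) (exactly one): magnet ∈ bin-Green.
(6): lens ∉ bin-Green.
(7): cable matches dial: cable ∉ bin-Green.
(7): cable matches dial: cable ∉ bin-W.
(7): cable matches dial: cable ∈ bin-X.
(1): only 2 candidates remain for bin-Green, so all are in.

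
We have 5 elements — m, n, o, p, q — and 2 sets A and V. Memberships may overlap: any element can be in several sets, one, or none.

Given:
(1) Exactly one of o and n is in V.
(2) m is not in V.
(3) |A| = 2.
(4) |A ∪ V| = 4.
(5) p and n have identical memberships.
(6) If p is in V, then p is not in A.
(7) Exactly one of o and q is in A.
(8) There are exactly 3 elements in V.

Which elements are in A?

From (2): m ∉ V.
Suppose m ∉ A: no assignment then satisfies all the clues, so m ∈ A.

A = {m, q}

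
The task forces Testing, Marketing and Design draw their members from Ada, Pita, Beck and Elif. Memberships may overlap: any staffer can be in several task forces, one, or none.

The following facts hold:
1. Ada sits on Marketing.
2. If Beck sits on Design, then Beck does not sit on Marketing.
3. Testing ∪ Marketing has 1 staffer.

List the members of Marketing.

Marketing = {Ada}

From (1): Ada ∈ Marketing.
Suppose Pita ∈ Marketing: no assignment then satisfies all the clues, so Pita ∉ Marketing.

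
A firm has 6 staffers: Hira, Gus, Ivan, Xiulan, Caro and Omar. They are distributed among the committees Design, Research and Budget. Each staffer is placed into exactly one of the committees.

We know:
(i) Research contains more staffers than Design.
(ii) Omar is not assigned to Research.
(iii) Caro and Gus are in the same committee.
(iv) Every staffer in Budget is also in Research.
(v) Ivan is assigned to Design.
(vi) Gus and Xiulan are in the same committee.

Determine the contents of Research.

Research = {Caro, Gus, Hira, Xiulan}

From (ii): Omar ∉ Research.
From (v): Ivan ∈ Design.
(iv) contrapositive: Omar ∉ Budget.
Only one committee left: Omar ∈ Design.
Suppose Hira ∉ Research: no assignment then satisfies all the clues, so Hira ∈ Research.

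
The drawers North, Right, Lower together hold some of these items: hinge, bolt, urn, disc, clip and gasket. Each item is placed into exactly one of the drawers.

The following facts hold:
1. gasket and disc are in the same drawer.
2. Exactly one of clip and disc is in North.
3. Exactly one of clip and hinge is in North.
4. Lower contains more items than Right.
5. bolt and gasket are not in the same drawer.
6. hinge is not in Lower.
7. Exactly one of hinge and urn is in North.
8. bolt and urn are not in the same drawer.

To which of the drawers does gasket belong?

gasket: North

From (6): hinge ∉ Lower.
Suppose gasket ∉ North: no assignment then satisfies all the clues, so gasket ∈ North.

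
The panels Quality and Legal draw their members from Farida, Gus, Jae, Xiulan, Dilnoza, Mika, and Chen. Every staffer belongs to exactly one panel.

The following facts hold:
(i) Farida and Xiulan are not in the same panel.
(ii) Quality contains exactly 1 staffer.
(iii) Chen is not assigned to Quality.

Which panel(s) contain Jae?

Jae: Legal

From (iii): Chen ∉ Quality.
Only one panel left: Chen ∈ Legal.
Suppose Jae ∈ Quality: no assignment then satisfies all the clues, so Jae ∉ Quality.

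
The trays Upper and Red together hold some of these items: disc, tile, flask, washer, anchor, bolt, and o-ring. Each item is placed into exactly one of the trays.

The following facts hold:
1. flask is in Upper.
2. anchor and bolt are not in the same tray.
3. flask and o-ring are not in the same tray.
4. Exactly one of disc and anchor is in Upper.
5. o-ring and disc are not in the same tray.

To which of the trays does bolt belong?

From (1): flask ∈ Upper.
(3): o-ring ∉ Upper.
Only one tray left: o-ring ∈ Red.
(5): disc ∉ Red.
Only one tray left: disc ∈ Upper.
(4) (exactly one): anchor ∉ Upper.
Only one tray left: anchor ∈ Red.
(2): bolt ∉ Red.
Only one tray left: bolt ∈ Upper.

bolt: Upper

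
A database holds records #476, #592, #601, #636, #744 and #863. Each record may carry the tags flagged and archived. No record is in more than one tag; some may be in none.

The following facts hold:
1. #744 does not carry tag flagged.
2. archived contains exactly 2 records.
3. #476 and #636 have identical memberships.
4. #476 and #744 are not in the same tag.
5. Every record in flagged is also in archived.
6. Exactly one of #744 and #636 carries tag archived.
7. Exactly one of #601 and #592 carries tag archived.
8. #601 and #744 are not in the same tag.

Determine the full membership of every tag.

flagged = {}; archived = {#592, #744}

From (1): #744 ∉ flagged.
Suppose #476 ∈ flagged: no assignment then satisfies all the clues, so #476 ∉ flagged.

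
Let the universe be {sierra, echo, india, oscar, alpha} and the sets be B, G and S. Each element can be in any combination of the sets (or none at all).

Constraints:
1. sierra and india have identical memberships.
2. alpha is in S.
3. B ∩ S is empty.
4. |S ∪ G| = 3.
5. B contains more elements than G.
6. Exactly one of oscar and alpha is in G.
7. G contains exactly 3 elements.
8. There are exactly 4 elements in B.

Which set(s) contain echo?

echo: B

From (2): alpha ∈ S.
(3) (disjoint): alpha ∉ B.
(8): only 4 candidates remain for B, so all are in.
(3) (disjoint): sierra ∉ S.
(3) (disjoint): echo ∉ S.
(3) (disjoint): india ∉ S.
(3) (disjoint): oscar ∉ S.
Suppose echo ∈ G: no assignment then satisfies all the clues, so echo ∉ G.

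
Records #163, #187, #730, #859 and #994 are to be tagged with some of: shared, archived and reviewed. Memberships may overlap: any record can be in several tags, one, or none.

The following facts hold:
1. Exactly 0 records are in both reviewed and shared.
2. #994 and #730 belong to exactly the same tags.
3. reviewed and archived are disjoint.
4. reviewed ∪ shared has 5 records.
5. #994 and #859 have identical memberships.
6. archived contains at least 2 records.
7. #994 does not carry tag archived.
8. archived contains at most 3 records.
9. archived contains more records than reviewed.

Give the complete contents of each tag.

shared = {#163, #187, #730, #859, #994}; archived = {#163, #187}; reviewed = {}

From (7): #994 ∉ archived.
(2): #730 matches #994: #730 ∉ archived.
(5): #859 matches #994: #859 ∉ archived.
(6): only 2 candidates remain for archived, so all are in.
(3) (disjoint): #163 ∉ reviewed.
(3) (disjoint): #187 ∉ reviewed.
Suppose #163 ∉ shared: no assignment then satisfies all the clues, so #163 ∈ shared.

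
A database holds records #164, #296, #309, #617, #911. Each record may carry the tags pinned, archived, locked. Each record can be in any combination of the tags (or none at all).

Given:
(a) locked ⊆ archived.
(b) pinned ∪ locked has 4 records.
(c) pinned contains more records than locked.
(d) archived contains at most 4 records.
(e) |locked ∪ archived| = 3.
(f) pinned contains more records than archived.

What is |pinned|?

4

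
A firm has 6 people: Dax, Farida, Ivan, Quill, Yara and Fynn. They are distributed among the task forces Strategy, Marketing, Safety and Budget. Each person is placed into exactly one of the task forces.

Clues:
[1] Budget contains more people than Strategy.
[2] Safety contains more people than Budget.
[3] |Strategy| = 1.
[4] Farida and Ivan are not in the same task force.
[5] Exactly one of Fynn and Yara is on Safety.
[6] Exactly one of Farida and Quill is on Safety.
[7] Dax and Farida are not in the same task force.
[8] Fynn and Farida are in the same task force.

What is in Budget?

Budget = {Farida, Fynn}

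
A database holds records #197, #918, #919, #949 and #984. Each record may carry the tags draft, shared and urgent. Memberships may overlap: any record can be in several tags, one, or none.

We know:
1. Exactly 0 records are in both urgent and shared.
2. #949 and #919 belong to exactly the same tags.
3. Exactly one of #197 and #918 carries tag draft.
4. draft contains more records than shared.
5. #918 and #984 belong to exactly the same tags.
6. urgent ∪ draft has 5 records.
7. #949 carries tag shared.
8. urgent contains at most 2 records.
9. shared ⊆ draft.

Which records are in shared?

From (7): #949 ∈ shared.
(2): #919 matches #949: #919 ∈ shared.
(9) with #919 ∈ shared: #919 ∈ draft.
(9) with #949 ∈ shared: #949 ∈ draft.
Suppose #197 ∈ shared: no assignment then satisfies all the clues, so #197 ∉ shared.

shared = {#919, #949}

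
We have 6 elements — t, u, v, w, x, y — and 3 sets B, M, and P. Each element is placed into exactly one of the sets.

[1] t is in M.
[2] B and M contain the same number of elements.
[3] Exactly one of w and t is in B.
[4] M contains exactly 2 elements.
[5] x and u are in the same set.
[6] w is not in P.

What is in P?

P = {u, x}

From (1): t ∈ M.
From (6): w ∉ P.
(3) (exactly one): w ∈ B.
Suppose u ∉ P: no assignment then satisfies all the clues, so u ∈ P.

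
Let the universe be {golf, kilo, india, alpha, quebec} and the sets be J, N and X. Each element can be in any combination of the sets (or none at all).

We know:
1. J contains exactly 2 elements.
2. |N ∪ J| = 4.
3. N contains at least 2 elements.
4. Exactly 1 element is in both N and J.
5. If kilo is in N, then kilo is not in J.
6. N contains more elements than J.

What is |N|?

3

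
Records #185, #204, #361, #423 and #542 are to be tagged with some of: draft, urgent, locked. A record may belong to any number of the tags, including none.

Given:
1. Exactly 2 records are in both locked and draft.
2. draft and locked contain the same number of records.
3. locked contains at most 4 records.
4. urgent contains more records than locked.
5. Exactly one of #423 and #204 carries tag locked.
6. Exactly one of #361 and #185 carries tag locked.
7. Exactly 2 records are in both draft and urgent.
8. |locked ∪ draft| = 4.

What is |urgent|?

4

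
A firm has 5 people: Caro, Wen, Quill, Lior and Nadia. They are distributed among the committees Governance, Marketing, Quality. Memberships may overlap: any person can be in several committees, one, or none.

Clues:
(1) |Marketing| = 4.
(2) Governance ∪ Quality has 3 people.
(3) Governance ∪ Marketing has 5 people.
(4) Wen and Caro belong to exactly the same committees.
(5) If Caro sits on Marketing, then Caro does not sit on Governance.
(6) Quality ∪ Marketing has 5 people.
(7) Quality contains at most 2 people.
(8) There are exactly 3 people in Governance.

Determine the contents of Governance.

Governance = {Lior, Nadia, Quill}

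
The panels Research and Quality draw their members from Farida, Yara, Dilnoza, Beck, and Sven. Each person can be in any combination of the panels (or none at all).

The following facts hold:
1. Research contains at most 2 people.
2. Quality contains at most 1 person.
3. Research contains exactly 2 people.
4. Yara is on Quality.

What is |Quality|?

From (4): Yara ∈ Quality.
(2): Quality already has 1, so the rest are out.

1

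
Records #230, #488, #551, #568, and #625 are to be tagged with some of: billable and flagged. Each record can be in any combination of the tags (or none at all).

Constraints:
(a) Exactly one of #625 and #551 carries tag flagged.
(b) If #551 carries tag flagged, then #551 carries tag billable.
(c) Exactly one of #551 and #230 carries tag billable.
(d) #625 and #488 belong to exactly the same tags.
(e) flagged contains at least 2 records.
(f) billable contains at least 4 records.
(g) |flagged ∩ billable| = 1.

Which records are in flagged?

flagged = {#230, #551}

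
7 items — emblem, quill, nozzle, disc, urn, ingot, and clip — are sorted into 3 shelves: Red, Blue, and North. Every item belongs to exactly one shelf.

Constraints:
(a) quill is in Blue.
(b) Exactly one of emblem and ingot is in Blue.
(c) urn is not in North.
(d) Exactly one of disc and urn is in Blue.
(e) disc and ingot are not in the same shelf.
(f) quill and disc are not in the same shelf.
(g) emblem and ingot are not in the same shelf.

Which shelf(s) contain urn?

From (a): quill ∈ Blue.
From (c): urn ∉ North.
(f): disc ∉ Blue.
(d) (exactly one): urn ∈ Blue.

urn: Blue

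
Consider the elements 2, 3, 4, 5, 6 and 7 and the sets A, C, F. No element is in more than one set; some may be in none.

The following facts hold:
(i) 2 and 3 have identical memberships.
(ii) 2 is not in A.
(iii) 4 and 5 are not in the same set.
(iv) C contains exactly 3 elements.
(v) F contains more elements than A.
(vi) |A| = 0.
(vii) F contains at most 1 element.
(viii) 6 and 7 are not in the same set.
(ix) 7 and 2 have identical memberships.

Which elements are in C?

C = {2, 3, 7}

From (ii): 2 ∉ A.
(i): 3 matches 2: 3 ∉ A.
(vi): A already has 0, so the rest are out.
Suppose 2 ∉ C: no assignment then satisfies all the clues, so 2 ∈ C.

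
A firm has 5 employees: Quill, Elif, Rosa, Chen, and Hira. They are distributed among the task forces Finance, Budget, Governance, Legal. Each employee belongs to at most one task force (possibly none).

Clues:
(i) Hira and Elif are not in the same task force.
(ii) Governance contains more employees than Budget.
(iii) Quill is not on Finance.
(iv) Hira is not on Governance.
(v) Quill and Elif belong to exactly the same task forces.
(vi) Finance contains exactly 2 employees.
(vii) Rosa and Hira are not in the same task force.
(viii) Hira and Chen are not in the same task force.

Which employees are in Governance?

Governance = {Elif, Quill}

From (iii): Quill ∉ Finance.
From (iv): Hira ∉ Governance.
(v): Elif matches Quill: Elif ∉ Finance.
Suppose Quill ∉ Governance: no assignment then satisfies all the clues, so Quill ∈ Governance.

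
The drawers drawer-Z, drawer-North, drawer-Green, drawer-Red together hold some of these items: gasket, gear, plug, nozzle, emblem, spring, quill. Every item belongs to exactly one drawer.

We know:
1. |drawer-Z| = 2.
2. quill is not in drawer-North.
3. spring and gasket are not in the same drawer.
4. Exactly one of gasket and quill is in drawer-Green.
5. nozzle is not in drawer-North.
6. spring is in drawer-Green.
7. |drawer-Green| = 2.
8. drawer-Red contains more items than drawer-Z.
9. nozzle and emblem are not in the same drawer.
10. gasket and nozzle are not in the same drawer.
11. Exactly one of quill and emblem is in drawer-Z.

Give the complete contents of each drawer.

drawer-Z = {emblem, gasket}; drawer-North = {}; drawer-Green = {quill, spring}; drawer-Red = {gear, nozzle, plug}

From (2): quill ∉ drawer-North.
From (5): nozzle ∉ drawer-North.
From (6): spring ∈ drawer-Green.
(3): gasket ∉ drawer-Green.
(4) (exactly one): quill ∈ drawer-Green.
(7): drawer-Green already has 2, so the rest are out.
(11) (exactly one): emblem ∈ drawer-Z.
(9): nozzle ∉ drawer-Z.
Only one drawer left: nozzle ∈ drawer-Red.
(10): gasket ∉ drawer-Red.
Suppose gasket ∉ drawer-Z: no assignment then satisfies all the clues, so gasket ∈ drawer-Z.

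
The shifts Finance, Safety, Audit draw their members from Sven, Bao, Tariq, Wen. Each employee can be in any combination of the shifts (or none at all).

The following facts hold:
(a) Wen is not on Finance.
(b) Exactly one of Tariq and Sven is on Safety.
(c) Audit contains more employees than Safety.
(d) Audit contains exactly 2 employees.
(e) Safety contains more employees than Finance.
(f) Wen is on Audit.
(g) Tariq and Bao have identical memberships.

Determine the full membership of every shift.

Finance = {}; Safety = {Sven}; Audit = {Sven, Wen}

From (a): Wen ∉ Finance.
From (f): Wen ∈ Audit.
Suppose Sven ∈ Finance: no assignment then satisfies all the clues, so Sven ∉ Finance.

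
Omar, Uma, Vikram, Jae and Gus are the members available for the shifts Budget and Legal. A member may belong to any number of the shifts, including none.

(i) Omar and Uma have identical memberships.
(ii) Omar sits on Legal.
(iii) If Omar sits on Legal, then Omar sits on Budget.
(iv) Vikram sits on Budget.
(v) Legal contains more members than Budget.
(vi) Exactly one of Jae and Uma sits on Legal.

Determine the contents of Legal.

Legal = {Gus, Omar, Uma, Vikram}

From (ii): Omar ∈ Legal.
From (iv): Vikram ∈ Budget.
(i): Uma matches Omar: Uma ∈ Legal.
(iii): Omar ∈ Budget.
(vi) (exactly one): Jae ∉ Legal.
(i): Uma matches Omar: Uma ∈ Budget.
Suppose Vikram ∉ Legal: no assignment then satisfies all the clues, so Vikram ∈ Legal.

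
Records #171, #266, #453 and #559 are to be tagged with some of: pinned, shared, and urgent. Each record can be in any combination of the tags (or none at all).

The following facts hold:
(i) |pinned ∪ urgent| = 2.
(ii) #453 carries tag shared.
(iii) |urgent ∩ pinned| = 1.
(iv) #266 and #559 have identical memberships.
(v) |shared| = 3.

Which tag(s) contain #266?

#266: shared

From (ii): #453 ∈ shared.
Suppose #266 ∈ pinned: no assignment then satisfies all the clues, so #266 ∉ pinned.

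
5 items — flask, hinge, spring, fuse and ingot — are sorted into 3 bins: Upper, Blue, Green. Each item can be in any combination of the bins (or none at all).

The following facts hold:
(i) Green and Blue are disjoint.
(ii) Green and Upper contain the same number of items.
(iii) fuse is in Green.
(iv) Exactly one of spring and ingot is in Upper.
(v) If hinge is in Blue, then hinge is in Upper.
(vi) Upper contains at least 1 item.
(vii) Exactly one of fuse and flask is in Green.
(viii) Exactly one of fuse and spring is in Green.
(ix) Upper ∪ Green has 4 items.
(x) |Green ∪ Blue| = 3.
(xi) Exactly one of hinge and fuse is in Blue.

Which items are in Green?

From (iii): fuse ∈ Green.
(i) (disjoint): fuse ∉ Blue.
(vii) (exactly one): flask ∉ Green.
(viii) (exactly one): spring ∉ Green.
(xi) (exactly one): hinge ∈ Blue.
(i) (disjoint): hinge ∉ Green.
(v): hinge ∈ Upper.
Suppose ingot ∉ Green: no assignment then satisfies all the clues, so ingot ∈ Green.

Green = {fuse, ingot}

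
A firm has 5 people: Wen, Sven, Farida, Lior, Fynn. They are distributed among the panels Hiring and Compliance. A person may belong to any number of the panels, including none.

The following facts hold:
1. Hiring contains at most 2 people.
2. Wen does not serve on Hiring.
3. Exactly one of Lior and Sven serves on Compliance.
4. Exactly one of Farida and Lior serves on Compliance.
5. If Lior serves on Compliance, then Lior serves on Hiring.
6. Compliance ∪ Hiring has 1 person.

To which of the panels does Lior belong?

Lior: Compliance, Hiring

From (2): Wen ∉ Hiring.
Suppose Lior ∉ Hiring: no assignment then satisfies all the clues, so Lior ∈ Hiring.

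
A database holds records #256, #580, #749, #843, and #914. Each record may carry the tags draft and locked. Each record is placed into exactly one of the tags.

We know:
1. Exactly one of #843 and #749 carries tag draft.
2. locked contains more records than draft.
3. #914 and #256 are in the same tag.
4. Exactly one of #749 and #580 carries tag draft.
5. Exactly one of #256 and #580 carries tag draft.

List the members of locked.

locked = {#256, #749, #914}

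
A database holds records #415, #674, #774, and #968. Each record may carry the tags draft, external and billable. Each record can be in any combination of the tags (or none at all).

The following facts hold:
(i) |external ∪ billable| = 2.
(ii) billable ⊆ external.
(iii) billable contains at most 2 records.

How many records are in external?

2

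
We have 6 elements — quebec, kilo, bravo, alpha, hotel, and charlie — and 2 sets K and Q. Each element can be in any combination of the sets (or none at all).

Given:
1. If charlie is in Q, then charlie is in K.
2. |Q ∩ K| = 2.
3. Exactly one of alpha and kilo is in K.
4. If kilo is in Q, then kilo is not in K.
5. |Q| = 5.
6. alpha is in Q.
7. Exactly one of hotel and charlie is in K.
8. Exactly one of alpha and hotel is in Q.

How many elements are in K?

2

From (6): alpha ∈ Q.
(8) (exactly one): hotel ∉ Q.
(5): only 5 candidates remain for Q, so all are in.
(1): charlie ∈ K.
(4): kilo ∉ K.
(7) (exactly one): hotel ∉ K.
(3) (exactly one): alpha ∈ K.
Suppose quebec ∈ K: no assignment then satisfies all the clues, so quebec ∉ K.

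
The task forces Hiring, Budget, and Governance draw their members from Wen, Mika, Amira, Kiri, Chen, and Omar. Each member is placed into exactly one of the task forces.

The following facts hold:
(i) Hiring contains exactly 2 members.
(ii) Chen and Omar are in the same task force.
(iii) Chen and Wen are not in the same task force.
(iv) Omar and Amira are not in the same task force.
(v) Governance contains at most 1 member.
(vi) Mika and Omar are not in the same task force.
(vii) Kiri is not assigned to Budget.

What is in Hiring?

Hiring = {Chen, Omar}

From (vii): Kiri ∉ Budget.
Suppose Wen ∈ Hiring: no assignment then satisfies all the clues, so Wen ∉ Hiring.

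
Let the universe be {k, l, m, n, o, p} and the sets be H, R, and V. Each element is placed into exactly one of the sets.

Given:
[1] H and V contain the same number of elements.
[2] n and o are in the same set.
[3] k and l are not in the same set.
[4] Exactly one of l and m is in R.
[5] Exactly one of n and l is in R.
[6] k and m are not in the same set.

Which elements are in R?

R = {m, n, o, p}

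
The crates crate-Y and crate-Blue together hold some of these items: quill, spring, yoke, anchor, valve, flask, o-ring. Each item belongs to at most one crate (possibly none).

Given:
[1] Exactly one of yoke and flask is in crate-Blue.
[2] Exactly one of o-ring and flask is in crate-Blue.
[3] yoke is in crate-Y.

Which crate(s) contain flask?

From (3): yoke ∈ crate-Y.
(1) (exactly one): flask ∈ crate-Blue.
(2) (exactly one): o-ring ∉ crate-Blue.

flask: crate-Blue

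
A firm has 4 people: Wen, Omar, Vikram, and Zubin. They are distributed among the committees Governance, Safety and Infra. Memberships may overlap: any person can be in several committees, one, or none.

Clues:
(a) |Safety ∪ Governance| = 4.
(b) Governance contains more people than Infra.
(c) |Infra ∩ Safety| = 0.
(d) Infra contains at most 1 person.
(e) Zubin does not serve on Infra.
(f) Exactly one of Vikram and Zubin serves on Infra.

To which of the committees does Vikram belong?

Vikram: Governance, Infra

From (e): Zubin ∉ Infra.
(f) (exactly one): Vikram ∈ Infra.
(d): Infra already has 1, so the rest are out.
Suppose Vikram ∉ Governance: no assignment then satisfies all the clues, so Vikram ∈ Governance.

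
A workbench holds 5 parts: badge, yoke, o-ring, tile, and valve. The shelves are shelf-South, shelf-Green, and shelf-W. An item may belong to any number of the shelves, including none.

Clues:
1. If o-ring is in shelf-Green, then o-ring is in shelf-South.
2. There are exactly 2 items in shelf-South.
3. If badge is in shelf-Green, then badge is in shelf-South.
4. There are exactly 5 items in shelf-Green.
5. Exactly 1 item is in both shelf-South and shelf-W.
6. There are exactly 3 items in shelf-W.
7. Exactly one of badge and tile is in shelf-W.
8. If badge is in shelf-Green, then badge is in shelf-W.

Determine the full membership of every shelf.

shelf-South = {badge, o-ring}; shelf-Green = {badge, o-ring, tile, valve, yoke}; shelf-W = {badge, valve, yoke}

(4): only 5 candidates remain for shelf-Green, so all are in.
(8): badge ∈ shelf-W.
(1): o-ring ∈ shelf-South.
(3): badge ∈ shelf-South.
(7) (exactly one): tile ∉ shelf-W.
(2): shelf-South already has 2, so the rest are out.
Suppose yoke ∉ shelf-W: no assignment then satisfies all the clues, so yoke ∈ shelf-W.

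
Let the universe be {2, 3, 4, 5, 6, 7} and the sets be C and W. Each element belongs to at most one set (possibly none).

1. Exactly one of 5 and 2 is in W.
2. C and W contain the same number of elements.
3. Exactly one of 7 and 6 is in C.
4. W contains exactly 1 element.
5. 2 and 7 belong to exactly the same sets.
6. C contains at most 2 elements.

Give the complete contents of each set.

C = {6}; W = {5}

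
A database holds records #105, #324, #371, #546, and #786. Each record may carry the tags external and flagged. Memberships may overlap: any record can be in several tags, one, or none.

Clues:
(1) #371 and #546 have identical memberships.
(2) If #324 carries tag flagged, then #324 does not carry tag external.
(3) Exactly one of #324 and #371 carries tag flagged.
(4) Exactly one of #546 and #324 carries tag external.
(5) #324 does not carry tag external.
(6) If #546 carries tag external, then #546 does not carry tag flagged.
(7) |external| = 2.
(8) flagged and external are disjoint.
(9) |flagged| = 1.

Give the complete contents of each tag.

From (5): #324 ∉ external.
(4) (exactly one): #546 ∈ external.
(6): #546 ∉ flagged.
(1): #371 matches #546: #371 ∈ external.
(1): #371 matches #546: #371 ∉ flagged.
(3) (exactly one): #324 ∈ flagged.
(7): external already has 2, so the rest are out.
(9): flagged already has 1, so the rest are out.

external = {#371, #546}; flagged = {#324}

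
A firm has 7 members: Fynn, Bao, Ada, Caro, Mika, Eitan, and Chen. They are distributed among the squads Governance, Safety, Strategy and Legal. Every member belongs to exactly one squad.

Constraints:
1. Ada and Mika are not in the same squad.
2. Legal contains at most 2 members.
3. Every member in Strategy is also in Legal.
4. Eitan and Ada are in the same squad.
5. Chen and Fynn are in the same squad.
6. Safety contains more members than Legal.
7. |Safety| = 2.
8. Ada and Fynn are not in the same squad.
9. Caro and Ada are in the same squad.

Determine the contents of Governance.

Governance = {Ada, Bao, Caro, Eitan}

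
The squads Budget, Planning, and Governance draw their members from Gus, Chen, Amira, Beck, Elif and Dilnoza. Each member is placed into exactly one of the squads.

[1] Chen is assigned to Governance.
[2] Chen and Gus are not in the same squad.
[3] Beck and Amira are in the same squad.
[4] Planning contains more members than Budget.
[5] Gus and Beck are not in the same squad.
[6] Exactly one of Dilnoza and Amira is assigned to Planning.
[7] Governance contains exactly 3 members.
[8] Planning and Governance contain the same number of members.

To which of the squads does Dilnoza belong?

Dilnoza: Planning

From (1): Chen ∈ Governance.
(2): Gus ∉ Governance.
Suppose Dilnoza ∈ Budget: no assignment then satisfies all the clues, so Dilnoza ∉ Budget.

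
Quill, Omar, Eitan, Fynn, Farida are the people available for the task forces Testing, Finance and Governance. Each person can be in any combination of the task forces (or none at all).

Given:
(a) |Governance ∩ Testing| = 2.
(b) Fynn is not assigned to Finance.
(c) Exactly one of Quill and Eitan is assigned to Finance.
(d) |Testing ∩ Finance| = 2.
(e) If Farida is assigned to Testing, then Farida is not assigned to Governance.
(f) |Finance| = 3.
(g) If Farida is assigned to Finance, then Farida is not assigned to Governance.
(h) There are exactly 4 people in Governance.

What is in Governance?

Governance = {Eitan, Fynn, Omar, Quill}

From (b): Fynn ∉ Finance.
Suppose Quill ∉ Governance: no assignment then satisfies all the clues, so Quill ∈ Governance.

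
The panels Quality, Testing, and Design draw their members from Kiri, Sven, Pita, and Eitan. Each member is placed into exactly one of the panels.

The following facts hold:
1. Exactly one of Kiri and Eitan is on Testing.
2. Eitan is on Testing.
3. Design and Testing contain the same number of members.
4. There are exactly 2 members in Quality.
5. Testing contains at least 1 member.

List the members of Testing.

Testing = {Eitan}

From (2): Eitan ∈ Testing.
(1) (exactly one): Kiri ∉ Testing.
Suppose Sven ∈ Testing: no assignment then satisfies all the clues, so Sven ∉ Testing.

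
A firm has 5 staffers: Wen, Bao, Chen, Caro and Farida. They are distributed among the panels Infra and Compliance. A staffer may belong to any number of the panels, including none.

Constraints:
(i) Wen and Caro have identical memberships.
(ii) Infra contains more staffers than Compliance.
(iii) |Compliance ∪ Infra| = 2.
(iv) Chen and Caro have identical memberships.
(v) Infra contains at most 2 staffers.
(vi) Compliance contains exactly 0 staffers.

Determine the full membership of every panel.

Infra = {Bao, Farida}; Compliance = {}

(vi): Compliance already has 0, so the rest are out.
Suppose Wen ∈ Infra: no assignment then satisfies all the clues, so Wen ∉ Infra.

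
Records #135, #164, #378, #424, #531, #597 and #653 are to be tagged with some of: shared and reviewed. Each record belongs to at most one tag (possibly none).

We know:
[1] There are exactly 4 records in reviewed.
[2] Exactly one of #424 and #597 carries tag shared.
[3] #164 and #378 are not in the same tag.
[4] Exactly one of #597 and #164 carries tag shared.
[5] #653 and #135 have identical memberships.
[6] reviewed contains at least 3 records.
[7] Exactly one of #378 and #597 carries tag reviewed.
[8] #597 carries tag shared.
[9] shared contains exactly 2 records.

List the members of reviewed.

reviewed = {#135, #378, #424, #653}

From (8): #597 ∈ shared.
(2) (exactly one): #424 ∉ shared.
(4) (exactly one): #164 ∉ shared.
(7) (exactly one): #378 ∈ reviewed.
(3): #164 ∉ reviewed.
Suppose #135 ∉ reviewed: no assignment then satisfies all the clues, so #135 ∈ reviewed.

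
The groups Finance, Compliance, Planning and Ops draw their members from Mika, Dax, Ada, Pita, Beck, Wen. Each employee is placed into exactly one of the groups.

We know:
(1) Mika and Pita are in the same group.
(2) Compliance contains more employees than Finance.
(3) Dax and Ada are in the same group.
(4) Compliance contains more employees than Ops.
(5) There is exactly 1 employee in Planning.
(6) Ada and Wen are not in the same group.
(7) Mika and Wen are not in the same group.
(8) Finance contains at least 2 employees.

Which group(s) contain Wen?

Wen: Planning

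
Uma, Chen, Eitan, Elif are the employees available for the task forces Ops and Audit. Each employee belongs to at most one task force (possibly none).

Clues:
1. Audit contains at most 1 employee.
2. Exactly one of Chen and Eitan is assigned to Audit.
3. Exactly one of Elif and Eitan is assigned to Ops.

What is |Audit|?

1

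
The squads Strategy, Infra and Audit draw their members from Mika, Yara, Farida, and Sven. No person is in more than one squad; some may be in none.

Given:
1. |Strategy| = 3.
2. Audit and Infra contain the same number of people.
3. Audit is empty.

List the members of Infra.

Infra = {}

(3): Audit already has 0, so the rest are out.
Suppose Mika ∈ Infra: no assignment then satisfies all the clues, so Mika ∉ Infra.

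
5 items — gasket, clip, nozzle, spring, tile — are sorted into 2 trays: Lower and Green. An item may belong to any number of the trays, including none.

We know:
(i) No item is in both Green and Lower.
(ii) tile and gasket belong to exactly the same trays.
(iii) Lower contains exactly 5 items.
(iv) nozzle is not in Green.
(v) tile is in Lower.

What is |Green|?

From (iv): nozzle ∉ Green.
From (v): tile ∈ Lower.
(i) (disjoint): tile ∉ Green.
(ii): gasket matches tile: gasket ∈ Lower.
(ii): gasket matches tile: gasket ∉ Green.
(iii): only 5 candidates remain for Lower, so all are in.
(i) (disjoint): clip ∉ Green.
(i) (disjoint): spring ∉ Green.

0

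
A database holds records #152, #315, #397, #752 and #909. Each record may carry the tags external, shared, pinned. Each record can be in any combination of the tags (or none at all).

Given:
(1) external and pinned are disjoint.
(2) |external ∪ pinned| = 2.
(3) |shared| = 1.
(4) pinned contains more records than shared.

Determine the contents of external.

external = {}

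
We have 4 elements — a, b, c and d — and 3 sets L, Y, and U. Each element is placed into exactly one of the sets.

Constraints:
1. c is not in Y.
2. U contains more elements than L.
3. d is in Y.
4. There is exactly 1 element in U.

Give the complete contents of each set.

From (1): c ∉ Y.
From (3): d ∈ Y.
Suppose a ∈ L: no assignment then satisfies all the clues, so a ∉ L.

L = {}; Y = {a, b, d}; U = {c}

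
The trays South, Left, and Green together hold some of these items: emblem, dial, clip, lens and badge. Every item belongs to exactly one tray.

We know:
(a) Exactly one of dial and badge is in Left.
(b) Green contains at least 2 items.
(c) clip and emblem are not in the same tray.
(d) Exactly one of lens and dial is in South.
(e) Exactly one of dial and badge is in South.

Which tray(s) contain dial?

dial: South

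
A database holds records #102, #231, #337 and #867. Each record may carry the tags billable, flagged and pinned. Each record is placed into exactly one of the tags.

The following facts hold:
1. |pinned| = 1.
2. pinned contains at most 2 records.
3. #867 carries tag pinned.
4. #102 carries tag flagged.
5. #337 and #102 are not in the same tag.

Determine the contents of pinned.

From (3): #867 ∈ pinned.
From (4): #102 ∈ flagged.
(1): pinned already has 1, so the rest are out.
(5): #337 ∉ flagged.
Only one tag left: #337 ∈ billable.

pinned = {#867}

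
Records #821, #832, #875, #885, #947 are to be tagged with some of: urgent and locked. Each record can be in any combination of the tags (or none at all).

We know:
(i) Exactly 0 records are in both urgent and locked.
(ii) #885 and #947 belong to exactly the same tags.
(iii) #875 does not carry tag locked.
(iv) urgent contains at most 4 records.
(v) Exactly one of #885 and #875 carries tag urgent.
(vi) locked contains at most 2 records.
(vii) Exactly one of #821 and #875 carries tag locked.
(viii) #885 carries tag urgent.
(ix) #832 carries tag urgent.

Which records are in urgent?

urgent = {#832, #885, #947}

From (iii): #875 ∉ locked.
From (viii): #885 ∈ urgent.
From (ix): #832 ∈ urgent.
(ii): #947 matches #885: #947 ∈ urgent.
(v) (exactly one): #875 ∉ urgent.
(vii) (exactly one): #821 ∈ locked.
Suppose #821 ∈ urgent: no assignment then satisfies all the clues, so #821 ∉ urgent.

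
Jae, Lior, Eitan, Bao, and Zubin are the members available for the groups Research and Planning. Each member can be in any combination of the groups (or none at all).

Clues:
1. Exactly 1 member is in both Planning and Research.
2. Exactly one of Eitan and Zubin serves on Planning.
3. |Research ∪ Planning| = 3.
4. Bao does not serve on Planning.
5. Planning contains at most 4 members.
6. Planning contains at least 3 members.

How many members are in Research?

1

From (4): Bao ∉ Planning.
Suppose Jae ∉ Planning: no assignment then satisfies all the clues, so Jae ∈ Planning.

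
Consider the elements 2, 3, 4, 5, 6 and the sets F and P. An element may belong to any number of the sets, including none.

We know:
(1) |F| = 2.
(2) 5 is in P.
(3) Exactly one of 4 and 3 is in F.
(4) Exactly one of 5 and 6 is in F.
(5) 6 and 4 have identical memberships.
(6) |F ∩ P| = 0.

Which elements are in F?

F = {4, 6}

From (2): 5 ∈ P.
Suppose 2 ∈ F: no assignment then satisfies all the clues, so 2 ∉ F.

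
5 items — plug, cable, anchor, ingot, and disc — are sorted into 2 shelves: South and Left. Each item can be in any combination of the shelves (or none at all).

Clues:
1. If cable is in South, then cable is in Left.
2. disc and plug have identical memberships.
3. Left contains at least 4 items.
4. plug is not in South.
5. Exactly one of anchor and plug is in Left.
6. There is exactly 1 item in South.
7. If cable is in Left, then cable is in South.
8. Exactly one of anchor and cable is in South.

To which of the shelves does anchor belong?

anchor: none

From (4): plug ∉ South.
(2): disc matches plug: disc ∉ South.
Suppose anchor ∈ South: no assignment then satisfies all the clues, so anchor ∉ South.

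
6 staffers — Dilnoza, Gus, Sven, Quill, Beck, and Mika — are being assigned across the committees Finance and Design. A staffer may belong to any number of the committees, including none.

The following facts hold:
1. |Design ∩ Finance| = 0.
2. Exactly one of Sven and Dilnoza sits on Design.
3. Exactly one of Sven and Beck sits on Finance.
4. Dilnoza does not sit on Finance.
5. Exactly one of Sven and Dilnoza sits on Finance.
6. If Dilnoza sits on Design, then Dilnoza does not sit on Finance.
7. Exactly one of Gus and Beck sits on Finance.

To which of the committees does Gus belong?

Gus: Finance

From (4): Dilnoza ∉ Finance.
(5) (exactly one): Sven ∈ Finance.
(3) (exactly one): Beck ∉ Finance.
(7) (exactly one): Gus ∈ Finance.
Suppose Gus ∈ Design: no assignment then satisfies all the clues, so Gus ∉ Design.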